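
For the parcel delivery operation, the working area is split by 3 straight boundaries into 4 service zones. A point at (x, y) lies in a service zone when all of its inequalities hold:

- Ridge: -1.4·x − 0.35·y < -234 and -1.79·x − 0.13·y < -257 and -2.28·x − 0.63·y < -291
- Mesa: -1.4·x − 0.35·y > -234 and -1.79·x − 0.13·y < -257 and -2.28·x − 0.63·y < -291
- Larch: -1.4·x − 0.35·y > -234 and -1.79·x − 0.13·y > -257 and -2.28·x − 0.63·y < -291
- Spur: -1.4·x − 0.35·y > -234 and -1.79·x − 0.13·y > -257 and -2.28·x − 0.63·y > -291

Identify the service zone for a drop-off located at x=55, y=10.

-1.4·55 − 0.35·10 = -80.500, which is > -234
-1.79·55 − 0.13·10 = -99.750, which is > -257
-2.28·55 − 0.63·10 = -131.700, which is > -291
This sign pattern matches Spur.

Spur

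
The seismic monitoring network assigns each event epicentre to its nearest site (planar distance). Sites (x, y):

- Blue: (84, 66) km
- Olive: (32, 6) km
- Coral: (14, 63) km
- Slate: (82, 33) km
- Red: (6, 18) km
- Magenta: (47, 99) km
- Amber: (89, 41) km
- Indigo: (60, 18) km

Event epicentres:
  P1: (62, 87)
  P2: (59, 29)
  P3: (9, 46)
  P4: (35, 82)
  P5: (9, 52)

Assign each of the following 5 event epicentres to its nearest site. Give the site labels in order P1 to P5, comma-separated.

Magenta, Indigo, Coral, Magenta, Coral

P1 → Magenta (d²=369.00)
P2 → Indigo (d²=122.00)
P3 → Coral (d²=314.00)
P4 → Magenta (d²=433.00)
P5 → Coral (d²=146.00)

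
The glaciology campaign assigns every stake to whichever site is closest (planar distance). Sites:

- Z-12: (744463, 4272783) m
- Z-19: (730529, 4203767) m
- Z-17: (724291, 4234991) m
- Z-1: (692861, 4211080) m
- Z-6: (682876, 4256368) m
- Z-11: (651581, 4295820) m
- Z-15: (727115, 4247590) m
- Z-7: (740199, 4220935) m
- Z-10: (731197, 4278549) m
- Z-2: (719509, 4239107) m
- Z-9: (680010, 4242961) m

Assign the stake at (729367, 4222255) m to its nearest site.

Squared distances to each site:
Z-12: 2780968000.000; Z-19: 343156388.000; Z-17: 187971472.000; Z-1: 1457568661.000; Z-6: 3325109850.000; Z-11: 11462471021.000; Z-15: 646933729.000; Z-7: 119074624.000; Z-10: 3172363336.000; Z-2: 381170068.000; Z-9: 2864851885.000.
Minimum at Z-7.

Z-7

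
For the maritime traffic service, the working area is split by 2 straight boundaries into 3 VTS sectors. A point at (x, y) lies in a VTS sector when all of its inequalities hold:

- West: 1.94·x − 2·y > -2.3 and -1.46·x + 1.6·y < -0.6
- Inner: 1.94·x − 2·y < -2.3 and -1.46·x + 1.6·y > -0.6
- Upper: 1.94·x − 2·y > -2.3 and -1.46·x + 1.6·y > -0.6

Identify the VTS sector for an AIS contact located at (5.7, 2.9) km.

West

1.94·5.7 − 2·2.9 = 5.258, which is > -2.3
-1.46·5.7 + 1.6·2.9 = -3.682, which is < -0.6
This sign pattern matches West.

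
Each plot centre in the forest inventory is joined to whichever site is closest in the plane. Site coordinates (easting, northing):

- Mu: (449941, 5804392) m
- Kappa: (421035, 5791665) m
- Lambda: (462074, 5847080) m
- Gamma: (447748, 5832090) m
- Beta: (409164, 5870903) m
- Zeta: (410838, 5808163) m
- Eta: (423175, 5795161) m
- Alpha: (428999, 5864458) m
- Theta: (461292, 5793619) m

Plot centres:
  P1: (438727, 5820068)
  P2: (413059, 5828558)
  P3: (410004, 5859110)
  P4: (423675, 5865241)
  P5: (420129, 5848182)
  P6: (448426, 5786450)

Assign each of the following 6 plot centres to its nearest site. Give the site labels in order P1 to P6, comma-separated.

P1 → Gamma (d²=225906925.00)
P2 → Zeta (d²=420888866.00)
P3 → Beta (d²=139780449.00)
P4 → Alpha (d²=28958065.00)
P5 → Alpha (d²=343585076.00)
P6 → Theta (d²=216928517.00)

Gamma, Zeta, Beta, Alpha, Alpha, Theta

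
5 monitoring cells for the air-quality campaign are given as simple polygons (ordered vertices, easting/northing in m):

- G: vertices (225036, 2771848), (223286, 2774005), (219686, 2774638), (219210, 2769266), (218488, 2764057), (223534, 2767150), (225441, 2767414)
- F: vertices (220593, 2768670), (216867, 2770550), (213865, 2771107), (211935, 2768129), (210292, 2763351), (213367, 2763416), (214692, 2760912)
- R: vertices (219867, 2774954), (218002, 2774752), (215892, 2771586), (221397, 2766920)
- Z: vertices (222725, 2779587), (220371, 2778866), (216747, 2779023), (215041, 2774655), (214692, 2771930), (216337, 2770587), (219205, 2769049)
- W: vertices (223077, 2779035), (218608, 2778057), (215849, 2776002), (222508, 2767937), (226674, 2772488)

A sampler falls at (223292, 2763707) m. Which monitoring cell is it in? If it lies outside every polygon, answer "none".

none

Cast a ray rightward from (223292, 2763707). For each polygon, the edges (by vertex number in listed order) whose endpoints lie on opposite sides of northing = 2763707, where each meets that height, and whether that is right or left of the point:
G: no edge straddles that height → 0 crossings.
F: 4–5 at easting≈210414.4 (left), 7–1 at easting≈216818.0 (left) → 0 crossings.
R: no edge straddles that height → 0 crossings.
Z: no edge straddles that height → 0 crossings.
W: no edge straddles that height → 0 crossings.
All counts are even, so the point lies outside every listed polygon.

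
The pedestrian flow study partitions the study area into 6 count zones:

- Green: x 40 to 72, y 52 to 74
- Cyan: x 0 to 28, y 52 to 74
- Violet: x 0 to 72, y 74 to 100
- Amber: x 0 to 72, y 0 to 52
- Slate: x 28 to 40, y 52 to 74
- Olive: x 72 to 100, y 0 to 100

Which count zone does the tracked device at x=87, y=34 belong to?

The point has x = 87 and y = 34.
Only Olive satisfies 72 ≤ x ≤ 100 and 0 ≤ y ≤ 100.

Olive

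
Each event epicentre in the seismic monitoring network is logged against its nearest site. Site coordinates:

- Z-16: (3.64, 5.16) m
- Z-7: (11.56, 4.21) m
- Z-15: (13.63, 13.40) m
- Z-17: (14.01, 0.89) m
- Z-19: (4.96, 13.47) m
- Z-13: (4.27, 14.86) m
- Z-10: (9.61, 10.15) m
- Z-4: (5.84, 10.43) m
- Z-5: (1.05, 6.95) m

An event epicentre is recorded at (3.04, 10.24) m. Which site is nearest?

Squared distances to each site:
Z-16: 26.166; Z-7: 108.951; Z-15: 122.134; Z-17: 207.763; Z-19: 14.119; Z-13: 22.857; Z-10: 43.173; Z-4: 7.876; Z-5: 14.784.
Minimum at Z-4.

Z-4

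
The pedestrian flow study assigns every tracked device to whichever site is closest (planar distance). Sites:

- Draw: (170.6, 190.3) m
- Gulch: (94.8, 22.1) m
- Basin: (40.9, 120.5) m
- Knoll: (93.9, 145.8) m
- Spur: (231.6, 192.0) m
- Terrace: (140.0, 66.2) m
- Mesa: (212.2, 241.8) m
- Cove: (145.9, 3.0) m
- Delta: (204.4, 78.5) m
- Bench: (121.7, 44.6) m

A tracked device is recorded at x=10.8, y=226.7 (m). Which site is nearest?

Basin

Squared distances to each site:
Draw: 26861.000; Gulch: 48917.160; Basin: 12184.450; Knoll: 13450.420; Spur: 49956.730; Terrace: 42452.890; Mesa: 40789.970; Cove: 68293.700; Delta: 59444.200; Bench: 45459.220.
Minimum at Basin.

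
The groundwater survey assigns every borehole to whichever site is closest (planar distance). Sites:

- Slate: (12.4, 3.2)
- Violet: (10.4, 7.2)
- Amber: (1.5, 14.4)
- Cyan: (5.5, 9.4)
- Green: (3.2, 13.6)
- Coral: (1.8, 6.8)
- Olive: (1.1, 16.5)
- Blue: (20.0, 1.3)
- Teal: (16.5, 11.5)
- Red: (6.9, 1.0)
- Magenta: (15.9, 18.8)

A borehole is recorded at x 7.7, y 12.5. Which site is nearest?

Squared distances to each site:
Slate: 108.580; Violet: 35.380; Amber: 42.050; Cyan: 14.450; Green: 21.460; Coral: 67.300; Olive: 59.560; Blue: 276.730; Teal: 78.440; Red: 132.890; Magenta: 106.930.
Minimum at Cyan.

Cyan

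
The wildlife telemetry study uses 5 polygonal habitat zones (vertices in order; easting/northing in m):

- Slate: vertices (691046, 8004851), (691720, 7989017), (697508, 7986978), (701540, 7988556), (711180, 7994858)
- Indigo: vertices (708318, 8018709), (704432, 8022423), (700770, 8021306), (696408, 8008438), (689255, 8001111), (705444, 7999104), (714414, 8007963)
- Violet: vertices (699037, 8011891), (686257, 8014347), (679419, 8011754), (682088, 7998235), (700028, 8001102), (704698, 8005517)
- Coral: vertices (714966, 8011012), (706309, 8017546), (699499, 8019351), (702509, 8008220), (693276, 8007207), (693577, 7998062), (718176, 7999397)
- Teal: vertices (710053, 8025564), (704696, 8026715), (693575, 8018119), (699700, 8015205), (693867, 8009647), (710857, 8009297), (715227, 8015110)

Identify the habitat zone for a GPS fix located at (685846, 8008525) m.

Cast a ray rightward from (685846, 8008525). For each polygon, the edges (by vertex number in listed order) whose endpoints lie on opposite sides of northing = 8008525, where each meets that height, and whether that is right or left of the point:
Slate: no edge straddles that height → 0 crossings.
Indigo: 3–4 at easting≈696437.5 (right), 7–1 at easting≈714095.2 (right) → 2 crossings.
Violet: 3–4 at easting≈680056.5 (left), 6–1 at easting≈702026.5 (right) → 1 crossing.
Coral: 3–4 at easting≈702426.5 (right), 7–1 at easting≈715653.3 (right) → 2 crossings.
Teal: no edge straddles that height → 0 crossings.
Only Violet has an odd count, so the point is inside Violet.

Violet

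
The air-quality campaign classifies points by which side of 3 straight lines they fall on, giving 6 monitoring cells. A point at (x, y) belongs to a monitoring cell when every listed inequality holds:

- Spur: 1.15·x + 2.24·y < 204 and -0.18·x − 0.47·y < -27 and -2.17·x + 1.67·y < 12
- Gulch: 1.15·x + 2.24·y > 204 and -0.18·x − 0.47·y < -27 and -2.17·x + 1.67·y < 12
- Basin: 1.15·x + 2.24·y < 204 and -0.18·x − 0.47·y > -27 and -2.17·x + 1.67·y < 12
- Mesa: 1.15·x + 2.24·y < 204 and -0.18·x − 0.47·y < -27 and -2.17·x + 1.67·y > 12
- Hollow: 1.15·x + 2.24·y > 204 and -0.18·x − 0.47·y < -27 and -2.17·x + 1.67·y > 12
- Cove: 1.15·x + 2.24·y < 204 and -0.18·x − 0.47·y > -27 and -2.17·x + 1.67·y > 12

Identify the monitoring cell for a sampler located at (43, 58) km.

1.15·43 + 2.24·58 = 179.370, which is < 204
-0.18·43 − 0.47·58 = -35.000, which is < -27
-2.17·43 + 1.67·58 = 3.550, which is < 12
This sign pattern matches Spur.

Spur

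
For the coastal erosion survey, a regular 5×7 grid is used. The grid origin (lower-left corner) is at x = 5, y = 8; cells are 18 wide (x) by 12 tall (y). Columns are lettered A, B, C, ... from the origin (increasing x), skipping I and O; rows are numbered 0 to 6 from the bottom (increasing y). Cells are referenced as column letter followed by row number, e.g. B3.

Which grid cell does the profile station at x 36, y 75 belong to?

B5

Column index: ⌊(36 − 5) / 18⌋ = ⌊1.722⌋ = 1 → column B
Row offset from origin: ⌊(75 − 8) / 12⌋ = ⌊5.583⌋ = 5 → row 5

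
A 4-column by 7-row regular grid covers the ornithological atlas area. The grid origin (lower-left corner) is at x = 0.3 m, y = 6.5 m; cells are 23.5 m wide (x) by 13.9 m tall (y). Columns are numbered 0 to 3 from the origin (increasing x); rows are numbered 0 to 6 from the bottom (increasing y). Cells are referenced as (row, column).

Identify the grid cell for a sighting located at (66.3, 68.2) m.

Column index: ⌊(66.3 − 0.3) / 23.5⌋ = ⌊2.809⌋ = 2
Row offset from origin: ⌊(68.2 − 6.5) / 13.9⌋ = ⌊4.439⌋ = 4 → row 4

(4, 2)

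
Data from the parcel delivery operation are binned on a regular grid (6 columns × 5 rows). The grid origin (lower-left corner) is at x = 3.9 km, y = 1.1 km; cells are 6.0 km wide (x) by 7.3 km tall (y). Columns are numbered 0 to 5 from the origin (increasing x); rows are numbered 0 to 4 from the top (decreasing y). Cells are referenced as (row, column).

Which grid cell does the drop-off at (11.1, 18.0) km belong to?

Column index: ⌊(11.1 − 3.9) / 6.0⌋ = ⌊1.200⌋ = 1
Row offset from origin: ⌊(18.0 − 1.1) / 7.3⌋ = ⌊2.315⌋ = 2 → row 2 (counted from top)

(2, 1)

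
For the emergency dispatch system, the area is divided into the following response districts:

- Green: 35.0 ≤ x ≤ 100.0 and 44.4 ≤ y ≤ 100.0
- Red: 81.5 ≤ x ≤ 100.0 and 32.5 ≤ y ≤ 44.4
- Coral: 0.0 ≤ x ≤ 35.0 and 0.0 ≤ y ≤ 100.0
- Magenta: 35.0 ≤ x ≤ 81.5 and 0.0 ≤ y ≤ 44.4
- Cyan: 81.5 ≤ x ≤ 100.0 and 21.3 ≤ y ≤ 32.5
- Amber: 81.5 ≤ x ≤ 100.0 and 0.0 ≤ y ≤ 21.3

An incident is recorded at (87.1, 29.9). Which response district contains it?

Cyan

The point has x = 87.1 and y = 29.9.
Only Cyan satisfies 81.5 ≤ x ≤ 100.0 and 21.3 ≤ y ≤ 32.5.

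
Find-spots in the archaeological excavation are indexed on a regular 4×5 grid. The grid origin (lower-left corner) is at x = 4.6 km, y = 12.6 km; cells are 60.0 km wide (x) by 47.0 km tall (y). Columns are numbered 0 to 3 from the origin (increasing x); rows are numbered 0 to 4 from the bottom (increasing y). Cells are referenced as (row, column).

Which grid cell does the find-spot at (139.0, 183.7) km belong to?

(3, 2)

Column index: ⌊(139.0 − 4.6) / 60.0⌋ = ⌊2.240⌋ = 2
Row offset from origin: ⌊(183.7 − 12.6) / 47.0⌋ = ⌊3.640⌋ = 3 → row 3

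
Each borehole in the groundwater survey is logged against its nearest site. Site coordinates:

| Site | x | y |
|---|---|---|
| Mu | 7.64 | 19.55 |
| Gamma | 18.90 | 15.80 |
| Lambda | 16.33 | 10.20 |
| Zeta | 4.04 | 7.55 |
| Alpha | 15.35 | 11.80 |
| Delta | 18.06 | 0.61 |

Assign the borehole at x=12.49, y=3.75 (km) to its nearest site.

Delta

Squared distances to each site:
Mu: 273.163; Gamma: 186.291; Lambda: 56.348; Zeta: 85.842; Alpha: 72.982; Delta: 40.884.
Minimum at Delta.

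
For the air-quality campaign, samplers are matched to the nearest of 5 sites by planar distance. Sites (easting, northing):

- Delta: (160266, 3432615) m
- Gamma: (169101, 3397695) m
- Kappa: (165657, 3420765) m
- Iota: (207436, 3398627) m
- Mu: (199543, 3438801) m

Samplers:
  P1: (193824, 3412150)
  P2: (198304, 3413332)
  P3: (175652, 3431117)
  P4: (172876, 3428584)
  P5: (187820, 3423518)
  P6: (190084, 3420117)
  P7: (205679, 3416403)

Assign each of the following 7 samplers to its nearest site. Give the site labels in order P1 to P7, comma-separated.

Iota, Iota, Kappa, Kappa, Mu, Mu, Iota

P1 → Iota (d²=368158073.00)
P2 → Iota (d²=299630449.00)
P3 → Kappa (d²=207063929.00)
P4 → Kappa (d²=113250722.00)
P5 → Mu (d²=370998818.00)
P6 → Mu (d²=438564537.00)
P7 → Iota (d²=319073225.00)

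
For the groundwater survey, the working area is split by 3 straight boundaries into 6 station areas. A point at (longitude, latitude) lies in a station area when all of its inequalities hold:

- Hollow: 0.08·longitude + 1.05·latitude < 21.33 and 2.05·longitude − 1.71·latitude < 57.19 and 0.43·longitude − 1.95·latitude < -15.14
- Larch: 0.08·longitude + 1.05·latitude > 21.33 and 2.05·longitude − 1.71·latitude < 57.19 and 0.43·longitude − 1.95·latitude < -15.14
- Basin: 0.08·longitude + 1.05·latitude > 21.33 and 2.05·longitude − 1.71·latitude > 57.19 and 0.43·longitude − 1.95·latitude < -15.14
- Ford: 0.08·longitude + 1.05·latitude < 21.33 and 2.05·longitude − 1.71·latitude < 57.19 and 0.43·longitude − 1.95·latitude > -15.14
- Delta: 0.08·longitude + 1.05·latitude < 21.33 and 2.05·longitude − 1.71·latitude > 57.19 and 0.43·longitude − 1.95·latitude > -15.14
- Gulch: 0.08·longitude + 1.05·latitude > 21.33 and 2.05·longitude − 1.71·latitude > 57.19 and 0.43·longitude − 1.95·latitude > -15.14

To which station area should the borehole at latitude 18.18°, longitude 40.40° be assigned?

Larch

0.08·40.40 + 1.05·18.18 = 22.321, which is > 21.33
2.05·40.40 − 1.71·18.18 = 51.732, which is < 57.19
0.43·40.40 − 1.95·18.18 = -18.079, which is < -15.14
This sign pattern matches Larch.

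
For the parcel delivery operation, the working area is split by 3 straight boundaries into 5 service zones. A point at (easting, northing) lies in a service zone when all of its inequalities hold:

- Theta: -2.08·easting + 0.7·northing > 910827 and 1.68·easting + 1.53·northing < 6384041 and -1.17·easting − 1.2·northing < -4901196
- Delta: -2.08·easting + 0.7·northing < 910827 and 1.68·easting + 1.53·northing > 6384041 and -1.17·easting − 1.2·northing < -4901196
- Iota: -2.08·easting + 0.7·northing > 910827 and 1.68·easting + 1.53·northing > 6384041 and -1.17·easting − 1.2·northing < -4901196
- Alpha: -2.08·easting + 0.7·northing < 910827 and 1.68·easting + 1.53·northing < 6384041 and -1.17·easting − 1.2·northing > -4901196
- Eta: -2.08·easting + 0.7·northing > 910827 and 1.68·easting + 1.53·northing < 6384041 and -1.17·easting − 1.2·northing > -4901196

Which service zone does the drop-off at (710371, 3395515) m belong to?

-2.08·710371 + 0.7·3395515 = 899288.820, which is < 910827
1.68·710371 + 1.53·3395515 = 6388561.230, which is > 6384041
-1.17·710371 − 1.2·3395515 = -4905752.070, which is < -4901196
This sign pattern matches Delta.

Delta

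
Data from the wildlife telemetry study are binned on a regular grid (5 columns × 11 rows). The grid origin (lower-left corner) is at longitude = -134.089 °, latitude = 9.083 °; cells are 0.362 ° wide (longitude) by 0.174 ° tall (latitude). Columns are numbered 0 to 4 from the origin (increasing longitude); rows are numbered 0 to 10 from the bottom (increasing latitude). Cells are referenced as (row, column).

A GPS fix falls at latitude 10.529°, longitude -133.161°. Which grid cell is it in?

(8, 2)

Column index: ⌊(-133.161 − -134.089) / 0.362⌋ = ⌊2.564⌋ = 2
Row offset from origin: ⌊(10.529 − 9.083) / 0.174⌋ = ⌊8.310⌋ = 8 → row 8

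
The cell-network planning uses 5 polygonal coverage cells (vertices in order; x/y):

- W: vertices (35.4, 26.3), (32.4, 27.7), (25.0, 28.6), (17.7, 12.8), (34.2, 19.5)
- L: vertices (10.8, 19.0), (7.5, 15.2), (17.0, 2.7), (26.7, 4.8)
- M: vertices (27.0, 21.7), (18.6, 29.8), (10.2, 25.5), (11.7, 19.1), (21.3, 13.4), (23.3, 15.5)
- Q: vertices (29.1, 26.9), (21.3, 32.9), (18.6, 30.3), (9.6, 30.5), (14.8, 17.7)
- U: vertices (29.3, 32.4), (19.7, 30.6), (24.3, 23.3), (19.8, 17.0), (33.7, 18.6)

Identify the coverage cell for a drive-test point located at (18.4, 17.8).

Cast a ray rightward from (18.4, 17.8). For each polygon, the edges (by vertex number in listed order) whose endpoints lie on opposite sides of y = 17.8, where each meets that height, and whether that is right or left of the point:
W: 3–4 at x≈20.01 (right), 4–5 at x≈30.01 (right) → 2 crossings.
L: 1–2 at x≈9.76 (left), 4–1 at x≈12.14 (left) → 0 crossings.
M: 4–5 at x≈13.89 (left), 6–1 at x≈24.67 (right) → 1 crossing.
Q: 4–5 at x≈14.76 (left), 5–1 at x≈14.96 (left) → 0 crossings.
U: 3–4 at x≈20.37 (right), 4–5 at x≈26.75 (right) → 2 crossings.
Only M has an odd count, so the point is inside M.

M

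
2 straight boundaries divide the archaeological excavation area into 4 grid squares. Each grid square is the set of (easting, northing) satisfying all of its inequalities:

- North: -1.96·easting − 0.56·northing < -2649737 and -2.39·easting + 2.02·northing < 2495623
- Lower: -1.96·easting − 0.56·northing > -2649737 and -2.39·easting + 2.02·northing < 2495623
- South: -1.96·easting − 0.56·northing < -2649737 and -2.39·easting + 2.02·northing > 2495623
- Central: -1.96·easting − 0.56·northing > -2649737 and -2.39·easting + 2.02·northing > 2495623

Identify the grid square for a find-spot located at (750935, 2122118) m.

-1.96·750935 − 0.56·2122118 = -2660218.680, which is < -2649737
-2.39·750935 + 2.02·2122118 = 2491943.710, which is < 2495623
This sign pattern matches North.

North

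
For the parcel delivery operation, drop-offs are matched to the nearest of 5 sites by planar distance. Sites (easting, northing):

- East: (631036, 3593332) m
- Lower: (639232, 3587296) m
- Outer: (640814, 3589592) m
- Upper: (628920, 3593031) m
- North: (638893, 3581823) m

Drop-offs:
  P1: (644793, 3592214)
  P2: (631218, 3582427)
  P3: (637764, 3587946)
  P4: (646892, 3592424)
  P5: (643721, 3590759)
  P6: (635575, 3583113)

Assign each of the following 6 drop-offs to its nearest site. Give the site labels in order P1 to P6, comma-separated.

P1 → Outer (d²=22707325.00)
P2 → North (d²=59270441.00)
P3 → Lower (d²=2577524.00)
P4 → Outer (d²=44962308.00)
P5 → Outer (d²=9812538.00)
P6 → North (d²=12673224.00)

Outer, North, Lower, Outer, Outer, North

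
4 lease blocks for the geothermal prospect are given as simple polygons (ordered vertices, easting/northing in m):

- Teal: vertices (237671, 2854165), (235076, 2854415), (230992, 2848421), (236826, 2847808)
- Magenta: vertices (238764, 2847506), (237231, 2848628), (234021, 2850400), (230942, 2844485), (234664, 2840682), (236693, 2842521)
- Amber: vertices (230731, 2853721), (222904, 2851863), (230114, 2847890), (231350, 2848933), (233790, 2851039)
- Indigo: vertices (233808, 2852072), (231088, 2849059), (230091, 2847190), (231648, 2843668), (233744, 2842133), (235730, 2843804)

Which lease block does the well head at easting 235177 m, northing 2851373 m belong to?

Teal

Cast a ray rightward from (235177, 2851373). For each polygon, the edges (by vertex number in listed order) whose endpoints lie on opposite sides of northing = 2851373, where each meets that height, and whether that is right or left of the point:
Teal: 2–3 at easting≈233003.3 (left), 4–1 at easting≈237299.9 (right) → 1 crossing.
Magenta: no edge straddles that height → 0 crossings.
Amber: 2–3 at easting≈223793.2 (left), 5–1 at easting≈233409.1 (left) → 0 crossings.
Indigo: 1–2 at easting≈233177.0 (left), 6–1 at easting≈233970.5 (left) → 0 crossings.
Only Teal has an odd count, so the point is inside Teal.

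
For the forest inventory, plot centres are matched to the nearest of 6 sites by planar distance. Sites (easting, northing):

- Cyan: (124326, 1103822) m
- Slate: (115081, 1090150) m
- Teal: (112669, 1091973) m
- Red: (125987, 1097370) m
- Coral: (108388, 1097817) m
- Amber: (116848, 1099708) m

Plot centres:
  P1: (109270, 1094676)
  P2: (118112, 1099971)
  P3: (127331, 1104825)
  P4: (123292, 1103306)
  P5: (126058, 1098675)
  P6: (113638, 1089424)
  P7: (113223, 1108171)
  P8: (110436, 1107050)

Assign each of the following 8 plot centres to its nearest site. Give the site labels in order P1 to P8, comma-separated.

Coral, Amber, Cyan, Cyan, Red, Slate, Amber, Coral

P1 → Coral (d²=10643805.00)
P2 → Amber (d²=1666865.00)
P3 → Cyan (d²=10036034.00)
P4 → Cyan (d²=1335412.00)
P5 → Red (d²=1708066.00)
P6 → Slate (d²=2609325.00)
P7 → Amber (d²=84762994.00)
P8 → Coral (d²=89442593.00)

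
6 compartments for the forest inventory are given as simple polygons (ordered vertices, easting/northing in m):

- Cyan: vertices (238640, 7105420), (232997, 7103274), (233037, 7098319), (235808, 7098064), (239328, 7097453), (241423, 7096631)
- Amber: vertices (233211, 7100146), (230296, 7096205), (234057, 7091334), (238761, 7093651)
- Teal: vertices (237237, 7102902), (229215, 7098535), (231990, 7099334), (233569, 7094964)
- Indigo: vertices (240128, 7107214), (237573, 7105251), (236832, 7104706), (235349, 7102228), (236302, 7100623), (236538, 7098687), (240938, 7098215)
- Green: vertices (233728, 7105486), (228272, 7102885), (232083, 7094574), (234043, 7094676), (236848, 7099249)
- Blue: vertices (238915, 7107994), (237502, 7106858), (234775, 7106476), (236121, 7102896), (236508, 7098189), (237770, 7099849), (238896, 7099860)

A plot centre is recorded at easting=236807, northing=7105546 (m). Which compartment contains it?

Blue

Cast a ray rightward from (236807, 7105546). For each polygon, the edges (by vertex number in listed order) whose endpoints lie on opposite sides of northing = 7105546, where each meets that height, and whether that is right or left of the point:
Cyan: no edge straddles that height → 0 crossings.
Amber: no edge straddles that height → 0 crossings.
Teal: no edge straddles that height → 0 crossings.
Indigo: 1–2 at easting≈237957.0 (right), 7–1 at easting≈240278.1 (right) → 2 crossings.
Green: no edge straddles that height → 0 crossings.
Blue: 3–4 at easting≈235124.7 (left), 7–1 at easting≈238909.3 (right) → 1 crossing.
Only Blue has an odd count, so the point is inside Blue.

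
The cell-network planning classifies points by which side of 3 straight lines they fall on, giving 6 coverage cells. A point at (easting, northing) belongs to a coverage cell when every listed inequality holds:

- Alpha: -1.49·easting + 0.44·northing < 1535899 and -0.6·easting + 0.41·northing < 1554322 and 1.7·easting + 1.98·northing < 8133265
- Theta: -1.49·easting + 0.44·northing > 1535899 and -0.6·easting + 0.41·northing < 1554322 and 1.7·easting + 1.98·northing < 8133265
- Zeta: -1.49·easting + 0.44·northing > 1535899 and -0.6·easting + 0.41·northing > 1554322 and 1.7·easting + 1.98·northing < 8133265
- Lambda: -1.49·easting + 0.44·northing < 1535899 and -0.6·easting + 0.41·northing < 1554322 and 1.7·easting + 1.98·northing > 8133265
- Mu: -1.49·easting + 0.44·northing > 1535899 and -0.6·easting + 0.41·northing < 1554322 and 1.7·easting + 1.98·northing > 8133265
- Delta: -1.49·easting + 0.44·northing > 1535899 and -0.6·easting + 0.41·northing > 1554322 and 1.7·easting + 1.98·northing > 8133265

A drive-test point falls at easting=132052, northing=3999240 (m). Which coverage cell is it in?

-1.49·132052 + 0.44·3999240 = 1562908.120, which is > 1535899
-0.6·132052 + 0.41·3999240 = 1560457.200, which is > 1554322
1.7·132052 + 1.98·3999240 = 8142983.600, which is > 8133265
This sign pattern matches Delta.

Delta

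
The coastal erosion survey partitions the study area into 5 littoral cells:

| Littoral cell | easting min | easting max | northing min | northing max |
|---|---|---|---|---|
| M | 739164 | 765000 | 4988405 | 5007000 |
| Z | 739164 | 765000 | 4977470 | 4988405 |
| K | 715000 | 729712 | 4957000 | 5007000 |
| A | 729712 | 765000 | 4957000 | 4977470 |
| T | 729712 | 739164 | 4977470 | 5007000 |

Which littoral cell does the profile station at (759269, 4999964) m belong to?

The point has easting = 759269 and northing = 4999964.
Only M satisfies 739164 ≤ easting ≤ 765000 and 4988405 ≤ northing ≤ 5007000.

M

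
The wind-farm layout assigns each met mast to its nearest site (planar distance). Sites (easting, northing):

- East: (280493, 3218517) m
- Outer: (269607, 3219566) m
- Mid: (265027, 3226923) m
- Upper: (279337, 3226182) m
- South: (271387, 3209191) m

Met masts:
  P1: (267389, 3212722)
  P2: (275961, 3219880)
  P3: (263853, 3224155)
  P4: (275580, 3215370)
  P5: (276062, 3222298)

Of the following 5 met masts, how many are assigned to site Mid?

P1 → South
P2 → East
P3 → Mid
P4 → East
P5 → Upper
1 of the 5 goes to Mid.

1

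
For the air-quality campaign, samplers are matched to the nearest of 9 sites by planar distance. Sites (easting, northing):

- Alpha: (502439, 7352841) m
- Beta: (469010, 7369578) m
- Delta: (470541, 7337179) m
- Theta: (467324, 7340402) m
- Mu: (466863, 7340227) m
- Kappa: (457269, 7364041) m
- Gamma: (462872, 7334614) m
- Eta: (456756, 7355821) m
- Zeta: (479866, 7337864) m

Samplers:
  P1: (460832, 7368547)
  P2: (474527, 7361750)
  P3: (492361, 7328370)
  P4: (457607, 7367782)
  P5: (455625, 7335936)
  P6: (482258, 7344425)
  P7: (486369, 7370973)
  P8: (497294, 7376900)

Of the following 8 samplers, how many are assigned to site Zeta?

P1 → Kappa
P2 → Beta
P3 → Zeta
P4 → Kappa
P5 → Gamma
P6 → Zeta
P7 → Beta
P8 → Alpha
2 of the 8 go to Zeta.

2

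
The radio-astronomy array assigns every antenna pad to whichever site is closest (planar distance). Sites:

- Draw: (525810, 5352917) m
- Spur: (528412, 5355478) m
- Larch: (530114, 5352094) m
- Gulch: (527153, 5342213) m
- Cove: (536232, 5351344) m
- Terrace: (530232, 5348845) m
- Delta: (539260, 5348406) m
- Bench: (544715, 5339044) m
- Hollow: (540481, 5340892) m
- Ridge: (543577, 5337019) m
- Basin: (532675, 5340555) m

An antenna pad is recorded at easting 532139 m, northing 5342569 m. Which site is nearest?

Squared distances to each site:
Draw: 147137345.000; Spur: 180532810.000; Larch: 94826250.000; Gulch: 24986932.000; Cove: 93753274.000; Terrace: 43024825.000; Delta: 84779210.000; Bench: 170581401.000; Hollow: 72401293.000; Ridge: 161630344.000; Basin: 4343492.000.
Minimum at Basin.

Basin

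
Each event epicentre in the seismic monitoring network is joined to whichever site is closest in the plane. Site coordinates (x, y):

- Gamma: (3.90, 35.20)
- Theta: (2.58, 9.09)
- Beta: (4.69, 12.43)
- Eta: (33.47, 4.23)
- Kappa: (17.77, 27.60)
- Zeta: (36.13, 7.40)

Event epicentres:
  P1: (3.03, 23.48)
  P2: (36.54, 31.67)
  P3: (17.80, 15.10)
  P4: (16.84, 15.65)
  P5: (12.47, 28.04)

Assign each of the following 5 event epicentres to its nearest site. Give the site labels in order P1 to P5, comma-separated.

Beta, Kappa, Kappa, Kappa, Kappa

P1 → Beta (d²=124.86)
P2 → Kappa (d²=368.88)
P3 → Kappa (d²=156.25)
P4 → Kappa (d²=143.67)
P5 → Kappa (d²=28.28)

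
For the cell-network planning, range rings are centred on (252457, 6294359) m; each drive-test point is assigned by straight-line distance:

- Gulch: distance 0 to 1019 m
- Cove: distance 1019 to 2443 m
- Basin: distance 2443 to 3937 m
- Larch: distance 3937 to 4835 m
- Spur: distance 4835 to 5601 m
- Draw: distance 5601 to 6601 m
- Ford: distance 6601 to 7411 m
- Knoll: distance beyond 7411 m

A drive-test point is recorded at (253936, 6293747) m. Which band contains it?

Cove

Distance = √((253936−252457)² + (6293747−6294359)²) = √(2187441.000 + 374544.000) = 1600.620 m.
1019 ≤ 1600.620 < 2443 → Cove.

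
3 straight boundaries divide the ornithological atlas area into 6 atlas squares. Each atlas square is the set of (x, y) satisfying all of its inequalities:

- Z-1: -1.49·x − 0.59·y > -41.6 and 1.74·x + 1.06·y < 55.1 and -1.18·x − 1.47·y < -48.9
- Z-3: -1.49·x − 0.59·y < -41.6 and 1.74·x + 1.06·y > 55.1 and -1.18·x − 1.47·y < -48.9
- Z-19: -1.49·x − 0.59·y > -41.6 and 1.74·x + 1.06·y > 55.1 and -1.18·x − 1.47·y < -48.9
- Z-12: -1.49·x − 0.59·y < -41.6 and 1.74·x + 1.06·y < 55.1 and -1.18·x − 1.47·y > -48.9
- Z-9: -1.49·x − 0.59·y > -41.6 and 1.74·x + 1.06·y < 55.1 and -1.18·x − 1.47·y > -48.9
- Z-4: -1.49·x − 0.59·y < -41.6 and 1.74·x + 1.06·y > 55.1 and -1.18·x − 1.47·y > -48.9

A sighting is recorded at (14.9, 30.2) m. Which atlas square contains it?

-1.49·14.9 − 0.59·30.2 = -40.019, which is > -41.6
1.74·14.9 + 1.06·30.2 = 57.938, which is > 55.1
-1.18·14.9 − 1.47·30.2 = -61.976, which is < -48.9
This sign pattern matches Z-19.

Z-19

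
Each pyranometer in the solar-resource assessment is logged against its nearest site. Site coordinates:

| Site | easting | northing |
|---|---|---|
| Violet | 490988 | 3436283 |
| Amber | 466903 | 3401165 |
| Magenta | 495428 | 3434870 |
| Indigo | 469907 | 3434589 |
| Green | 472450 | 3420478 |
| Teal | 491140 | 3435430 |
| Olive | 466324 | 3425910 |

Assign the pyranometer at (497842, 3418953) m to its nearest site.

Squared distances to each site:
Violet: 347306216.000; Amber: 1273634665.000; Magenta: 259178285.000; Indigo: 1024848721.000; Green: 647079289.000; Teal: 316408333.000; Olive: 1041784173.000.
Minimum at Magenta.

Magenta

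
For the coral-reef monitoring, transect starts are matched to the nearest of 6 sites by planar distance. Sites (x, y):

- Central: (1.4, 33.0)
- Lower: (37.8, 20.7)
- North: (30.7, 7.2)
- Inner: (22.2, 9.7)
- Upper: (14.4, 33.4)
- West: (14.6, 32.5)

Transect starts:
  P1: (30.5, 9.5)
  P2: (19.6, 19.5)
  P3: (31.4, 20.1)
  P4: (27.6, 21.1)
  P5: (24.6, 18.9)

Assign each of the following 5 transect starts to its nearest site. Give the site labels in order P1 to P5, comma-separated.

P1 → North (d²=5.33)
P2 → Inner (d²=102.80)
P3 → Lower (d²=41.32)
P4 → Lower (d²=104.20)
P5 → Inner (d²=90.40)

North, Inner, Lower, Lower, Inner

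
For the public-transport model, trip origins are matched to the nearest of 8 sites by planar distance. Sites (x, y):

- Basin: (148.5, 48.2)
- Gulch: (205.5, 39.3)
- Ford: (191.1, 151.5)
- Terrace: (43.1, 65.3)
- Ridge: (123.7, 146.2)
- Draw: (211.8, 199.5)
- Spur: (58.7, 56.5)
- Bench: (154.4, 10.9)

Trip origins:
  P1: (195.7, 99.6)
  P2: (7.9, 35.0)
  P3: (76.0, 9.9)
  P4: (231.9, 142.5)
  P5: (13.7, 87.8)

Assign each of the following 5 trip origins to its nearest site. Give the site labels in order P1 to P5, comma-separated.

Ford, Terrace, Spur, Ford, Terrace

P1 → Ford (d²=2714.77)
P2 → Terrace (d²=2157.13)
P3 → Spur (d²=2470.85)
P4 → Ford (d²=1745.64)
P5 → Terrace (d²=1370.61)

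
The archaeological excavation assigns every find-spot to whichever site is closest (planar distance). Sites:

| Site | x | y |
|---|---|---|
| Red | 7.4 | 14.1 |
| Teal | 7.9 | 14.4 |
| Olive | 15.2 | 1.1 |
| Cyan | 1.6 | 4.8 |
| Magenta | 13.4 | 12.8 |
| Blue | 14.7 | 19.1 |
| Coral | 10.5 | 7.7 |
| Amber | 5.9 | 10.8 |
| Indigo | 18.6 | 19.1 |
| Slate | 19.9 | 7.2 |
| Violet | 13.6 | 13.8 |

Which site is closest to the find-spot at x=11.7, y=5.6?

Squared distances to each site:
Red: 90.740; Teal: 91.880; Olive: 32.500; Cyan: 102.650; Magenta: 54.730; Blue: 191.250; Coral: 5.850; Amber: 60.680; Indigo: 229.860; Slate: 69.800; Violet: 70.850.
Minimum at Coral.

Coral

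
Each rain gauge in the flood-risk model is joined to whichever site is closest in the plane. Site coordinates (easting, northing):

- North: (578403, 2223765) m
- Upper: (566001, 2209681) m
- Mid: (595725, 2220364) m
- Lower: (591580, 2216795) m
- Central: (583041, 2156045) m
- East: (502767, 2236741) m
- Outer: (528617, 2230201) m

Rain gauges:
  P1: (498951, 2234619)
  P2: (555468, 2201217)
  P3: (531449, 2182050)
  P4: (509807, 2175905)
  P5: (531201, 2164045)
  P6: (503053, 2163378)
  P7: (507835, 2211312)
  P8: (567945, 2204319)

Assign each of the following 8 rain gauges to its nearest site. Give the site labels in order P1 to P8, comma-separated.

P1 → East (d²=19064740.00)
P2 → Upper (d²=182583385.00)
P3 → Upper (d²=1957312865.00)
P4 → Outer (d²=3301871716.00)
P5 → Central (d²=2751385600.00)
P6 → Outer (d²=5118831425.00)
P7 → East (d²=672318665.00)
P8 → Upper (d²=32530180.00)

East, Upper, Upper, Outer, Central, Outer, East, Upper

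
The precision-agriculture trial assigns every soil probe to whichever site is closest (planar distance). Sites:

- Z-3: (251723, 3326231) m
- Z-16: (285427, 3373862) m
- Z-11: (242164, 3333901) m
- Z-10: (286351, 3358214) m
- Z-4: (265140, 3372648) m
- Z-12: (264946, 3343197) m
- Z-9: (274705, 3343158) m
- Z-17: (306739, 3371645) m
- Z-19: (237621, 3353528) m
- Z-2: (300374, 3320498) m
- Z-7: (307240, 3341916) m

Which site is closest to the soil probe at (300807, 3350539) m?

Z-7

Squared distances to each site:
Z-3: 3000117920.000; Z-16: 780506729.000; Z-11: 3715824493.000; Z-10: 267881561.000; Z-4: 1760942770.000; Z-12: 1339916285.000; Z-9: 735793565.000; Z-17: 480651860.000; Z-19: 4001404717.000; Z-2: 902649170.000; Z-7: 115739618.000.
Minimum at Z-7.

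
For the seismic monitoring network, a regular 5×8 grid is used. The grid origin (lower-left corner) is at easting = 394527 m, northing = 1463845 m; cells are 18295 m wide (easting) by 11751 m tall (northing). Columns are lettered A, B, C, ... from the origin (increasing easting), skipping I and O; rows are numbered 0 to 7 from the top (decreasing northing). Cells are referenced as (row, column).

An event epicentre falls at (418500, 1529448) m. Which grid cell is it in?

Column index: ⌊(418500 − 394527) / 18295⌋ = ⌊1.310⌋ = 1 → column B
Row offset from origin: ⌊(1529448 − 1463845) / 11751⌋ = ⌊5.583⌋ = 5 → row 2 (counted from top)

(2, B)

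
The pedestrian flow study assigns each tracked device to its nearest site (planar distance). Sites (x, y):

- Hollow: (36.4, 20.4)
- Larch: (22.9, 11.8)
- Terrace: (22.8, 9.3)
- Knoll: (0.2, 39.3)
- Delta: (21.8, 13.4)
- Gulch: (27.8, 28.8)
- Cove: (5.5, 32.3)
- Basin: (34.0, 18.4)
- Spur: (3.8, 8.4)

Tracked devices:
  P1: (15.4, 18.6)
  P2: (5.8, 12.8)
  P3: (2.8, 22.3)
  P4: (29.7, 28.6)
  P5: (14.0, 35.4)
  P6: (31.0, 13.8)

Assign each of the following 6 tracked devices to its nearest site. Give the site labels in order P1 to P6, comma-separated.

P1 → Delta (d²=68.00)
P2 → Spur (d²=23.36)
P3 → Cove (d²=107.29)
P4 → Gulch (d²=3.65)
P5 → Cove (d²=81.86)
P6 → Basin (d²=30.16)

Delta, Spur, Cove, Gulch, Cove, Basin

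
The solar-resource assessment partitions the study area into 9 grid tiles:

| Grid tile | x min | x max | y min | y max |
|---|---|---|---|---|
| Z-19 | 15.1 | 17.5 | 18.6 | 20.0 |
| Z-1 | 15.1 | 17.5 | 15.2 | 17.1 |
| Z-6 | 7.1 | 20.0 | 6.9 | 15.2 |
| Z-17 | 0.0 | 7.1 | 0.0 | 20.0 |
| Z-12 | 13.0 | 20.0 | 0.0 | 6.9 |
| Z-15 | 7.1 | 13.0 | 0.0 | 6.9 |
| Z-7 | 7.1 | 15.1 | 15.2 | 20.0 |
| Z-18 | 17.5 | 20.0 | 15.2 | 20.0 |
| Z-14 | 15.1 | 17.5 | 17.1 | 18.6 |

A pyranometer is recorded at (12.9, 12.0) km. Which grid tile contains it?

The point has x = 12.9 and y = 12.0.
Only Z-6 satisfies 7.1 ≤ x ≤ 20.0 and 6.9 ≤ y ≤ 15.2.

Z-6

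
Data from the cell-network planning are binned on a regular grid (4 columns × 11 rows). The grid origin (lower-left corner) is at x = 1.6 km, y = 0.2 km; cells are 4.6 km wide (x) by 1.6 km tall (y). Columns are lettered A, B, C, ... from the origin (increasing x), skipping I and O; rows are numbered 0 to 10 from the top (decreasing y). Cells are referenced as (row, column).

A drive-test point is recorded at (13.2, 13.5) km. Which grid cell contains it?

Column index: ⌊(13.2 − 1.6) / 4.6⌋ = ⌊2.522⌋ = 2 → column C
Row offset from origin: ⌊(13.5 − 0.2) / 1.6⌋ = ⌊8.312⌋ = 8 → row 2 (counted from top)

(2, C)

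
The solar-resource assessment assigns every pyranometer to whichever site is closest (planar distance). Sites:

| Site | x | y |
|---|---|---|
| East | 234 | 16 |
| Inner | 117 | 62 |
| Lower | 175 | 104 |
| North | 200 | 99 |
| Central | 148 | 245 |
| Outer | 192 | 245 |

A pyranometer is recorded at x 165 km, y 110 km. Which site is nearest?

Squared distances to each site:
East: 13597.000; Inner: 4608.000; Lower: 136.000; North: 1346.000; Central: 18514.000; Outer: 18954.000.
Minimum at Lower.

Lower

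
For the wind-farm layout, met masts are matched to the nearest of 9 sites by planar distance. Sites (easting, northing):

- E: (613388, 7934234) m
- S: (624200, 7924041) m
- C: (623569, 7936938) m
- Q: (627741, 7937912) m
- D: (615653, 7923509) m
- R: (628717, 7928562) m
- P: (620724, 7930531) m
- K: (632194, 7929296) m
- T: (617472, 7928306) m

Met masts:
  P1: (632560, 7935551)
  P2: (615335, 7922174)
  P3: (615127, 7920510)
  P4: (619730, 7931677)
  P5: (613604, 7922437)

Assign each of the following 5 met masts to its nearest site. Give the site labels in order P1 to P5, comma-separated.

Q, D, D, P, D

P1 → Q (d²=28797082.00)
P2 → D (d²=1883349.00)
P3 → D (d²=9270677.00)
P4 → P (d²=2301352.00)
P5 → D (d²=5347585.00)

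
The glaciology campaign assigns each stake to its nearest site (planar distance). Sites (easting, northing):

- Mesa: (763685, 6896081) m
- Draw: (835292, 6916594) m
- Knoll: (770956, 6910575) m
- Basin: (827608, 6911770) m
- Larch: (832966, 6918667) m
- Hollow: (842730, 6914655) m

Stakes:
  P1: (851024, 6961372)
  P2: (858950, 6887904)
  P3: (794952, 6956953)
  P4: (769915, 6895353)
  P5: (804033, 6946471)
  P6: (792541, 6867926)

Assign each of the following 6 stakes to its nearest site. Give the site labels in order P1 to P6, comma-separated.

Larch, Hollow, Knoll, Mesa, Larch, Mesa

P1 → Larch (d²=2149808389.00)
P2 → Hollow (d²=978704401.00)
P3 → Knoll (d²=2726726900.00)
P4 → Mesa (d²=39342884.00)
P5 → Larch (d²=1610180905.00)
P6 → Mesa (d²=1625372761.00)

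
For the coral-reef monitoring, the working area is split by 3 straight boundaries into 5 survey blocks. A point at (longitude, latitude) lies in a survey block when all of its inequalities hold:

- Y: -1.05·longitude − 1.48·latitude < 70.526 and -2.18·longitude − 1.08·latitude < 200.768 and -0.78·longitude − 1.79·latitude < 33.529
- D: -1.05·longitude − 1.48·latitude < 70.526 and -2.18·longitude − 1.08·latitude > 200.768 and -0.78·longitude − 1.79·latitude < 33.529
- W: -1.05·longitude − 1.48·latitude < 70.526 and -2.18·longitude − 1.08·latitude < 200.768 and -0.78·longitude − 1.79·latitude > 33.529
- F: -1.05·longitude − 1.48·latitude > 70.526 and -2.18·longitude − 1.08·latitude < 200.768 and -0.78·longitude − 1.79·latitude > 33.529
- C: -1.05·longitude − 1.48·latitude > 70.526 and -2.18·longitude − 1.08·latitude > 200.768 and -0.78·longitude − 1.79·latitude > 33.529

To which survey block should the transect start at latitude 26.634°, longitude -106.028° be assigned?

C

-1.05·-106.028 − 1.48·26.634 = 71.911, which is > 70.526
-2.18·-106.028 − 1.08·26.634 = 202.376, which is > 200.768
-0.78·-106.028 − 1.79·26.634 = 35.027, which is > 33.529
This sign pattern matches C.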